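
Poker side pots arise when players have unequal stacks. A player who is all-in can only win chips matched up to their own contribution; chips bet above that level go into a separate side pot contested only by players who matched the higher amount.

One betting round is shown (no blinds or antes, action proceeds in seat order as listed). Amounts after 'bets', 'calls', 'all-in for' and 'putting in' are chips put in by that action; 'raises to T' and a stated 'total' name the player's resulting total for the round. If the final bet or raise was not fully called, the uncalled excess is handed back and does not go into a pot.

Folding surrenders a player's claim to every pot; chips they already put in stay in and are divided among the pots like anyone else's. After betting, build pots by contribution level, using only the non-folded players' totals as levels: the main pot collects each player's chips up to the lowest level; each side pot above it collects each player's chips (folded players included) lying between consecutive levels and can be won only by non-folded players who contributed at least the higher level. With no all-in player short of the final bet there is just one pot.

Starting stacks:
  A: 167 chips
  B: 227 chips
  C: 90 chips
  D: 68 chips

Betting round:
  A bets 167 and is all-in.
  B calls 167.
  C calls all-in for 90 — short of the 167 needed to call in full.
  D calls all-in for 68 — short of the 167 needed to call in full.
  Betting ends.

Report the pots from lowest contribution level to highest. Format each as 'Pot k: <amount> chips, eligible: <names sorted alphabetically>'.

Pot 1: 272 chips, eligible: A, B, C, D
Pot 2: 66 chips, eligible: A, B, C
Pot 3: 154 chips, eligible: A, B

Derivation:
Contributions: A=167, B=167, C=90, D=68
Pot levels (distinct totals of non-folded players): 68, 90, 167
Layer 1-68: 68 each from A, B, C, D = 68*4 = 272 chips; eligible A, B, C, D
Layer 69-90: 22 each from A, B, C = 22*3 = 66 chips; eligible A, B, C
Layer 91-167: 77 each from A, B = 77*2 = 154 chips; eligible A, B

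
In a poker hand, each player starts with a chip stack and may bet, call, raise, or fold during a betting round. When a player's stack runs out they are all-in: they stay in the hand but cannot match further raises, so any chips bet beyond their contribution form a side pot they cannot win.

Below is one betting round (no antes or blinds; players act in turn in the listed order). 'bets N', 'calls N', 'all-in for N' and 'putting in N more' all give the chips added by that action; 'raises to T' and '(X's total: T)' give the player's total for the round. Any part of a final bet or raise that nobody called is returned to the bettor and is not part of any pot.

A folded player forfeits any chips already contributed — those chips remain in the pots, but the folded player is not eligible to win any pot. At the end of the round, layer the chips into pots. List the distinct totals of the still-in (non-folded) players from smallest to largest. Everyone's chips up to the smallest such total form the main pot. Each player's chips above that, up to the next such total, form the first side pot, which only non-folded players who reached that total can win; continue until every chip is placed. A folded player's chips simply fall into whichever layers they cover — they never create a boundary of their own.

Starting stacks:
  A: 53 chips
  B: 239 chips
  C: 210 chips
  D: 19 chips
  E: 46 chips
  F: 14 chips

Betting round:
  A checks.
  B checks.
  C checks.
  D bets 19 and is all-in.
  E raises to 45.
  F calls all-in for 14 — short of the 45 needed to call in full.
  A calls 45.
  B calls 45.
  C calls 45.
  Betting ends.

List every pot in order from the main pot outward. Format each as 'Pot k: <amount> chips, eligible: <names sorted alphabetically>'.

Pot 1: 84 chips, eligible: A, B, C, D, E, F
Pot 2: 25 chips, eligible: A, B, C, D, E
Pot 3: 104 chips, eligible: A, B, C, E

Derivation:
Contributions: A=45, B=45, C=45, D=19, E=45, F=14
Pot levels (distinct totals of non-folded players): 14, 19, 45
Layer 1-14: 14 each from A, B, C, D, E, F = 14*6 = 84 chips; eligible A, B, C, D, E, F
Layer 15-19: 5 each from A, B, C, D, E = 5*5 = 25 chips; eligible A, B, C, D, E
Layer 20-45: 26 each from A, B, C, E = 26*4 = 104 chips; eligible A, B, C, E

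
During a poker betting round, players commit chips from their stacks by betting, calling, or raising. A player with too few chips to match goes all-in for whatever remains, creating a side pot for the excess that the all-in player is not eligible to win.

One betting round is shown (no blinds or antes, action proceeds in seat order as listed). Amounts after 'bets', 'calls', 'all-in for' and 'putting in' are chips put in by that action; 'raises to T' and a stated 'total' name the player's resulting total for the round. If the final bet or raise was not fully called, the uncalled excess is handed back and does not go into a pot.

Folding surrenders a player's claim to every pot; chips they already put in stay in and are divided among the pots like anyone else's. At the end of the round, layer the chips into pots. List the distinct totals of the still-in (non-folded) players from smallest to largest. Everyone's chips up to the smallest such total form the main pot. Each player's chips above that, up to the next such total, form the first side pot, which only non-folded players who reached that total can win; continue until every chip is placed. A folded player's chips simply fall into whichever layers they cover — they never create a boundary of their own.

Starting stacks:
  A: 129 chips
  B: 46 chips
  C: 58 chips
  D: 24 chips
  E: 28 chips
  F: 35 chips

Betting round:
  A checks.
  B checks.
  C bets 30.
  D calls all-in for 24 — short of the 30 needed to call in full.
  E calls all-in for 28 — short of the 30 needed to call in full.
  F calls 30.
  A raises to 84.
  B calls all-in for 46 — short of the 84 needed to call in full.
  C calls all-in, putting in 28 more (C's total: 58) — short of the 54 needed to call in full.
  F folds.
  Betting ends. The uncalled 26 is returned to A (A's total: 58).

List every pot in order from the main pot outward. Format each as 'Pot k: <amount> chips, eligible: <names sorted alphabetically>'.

Contributions (after 26 returned to A): A=58, B=46, C=58, D=24, E=28, F=30
Folded: F
Pot levels (distinct totals of non-folded players): 24, 28, 46, 58
Layer 1-24: 24 each from A, B, C, D, E, F = 24*6 = 144 chips; eligible A, B, C, D, E
Layer 25-28: 4 each from A, B, C, E, F = 4*5 = 20 chips; eligible A, B, C, E
Layer 29-46: A 18 + B 18 + C 18 + F 2 = 56 chips; eligible A, B, C
Layer 47-58: 12 each from A, C = 12*2 = 24 chips; eligible A, C

Pot 1: 144 chips, eligible: A, B, C, D, E
Pot 2: 20 chips, eligible: A, B, C, E
Pot 3: 56 chips, eligible: A, B, C
Pot 4: 24 chips, eligible: A, C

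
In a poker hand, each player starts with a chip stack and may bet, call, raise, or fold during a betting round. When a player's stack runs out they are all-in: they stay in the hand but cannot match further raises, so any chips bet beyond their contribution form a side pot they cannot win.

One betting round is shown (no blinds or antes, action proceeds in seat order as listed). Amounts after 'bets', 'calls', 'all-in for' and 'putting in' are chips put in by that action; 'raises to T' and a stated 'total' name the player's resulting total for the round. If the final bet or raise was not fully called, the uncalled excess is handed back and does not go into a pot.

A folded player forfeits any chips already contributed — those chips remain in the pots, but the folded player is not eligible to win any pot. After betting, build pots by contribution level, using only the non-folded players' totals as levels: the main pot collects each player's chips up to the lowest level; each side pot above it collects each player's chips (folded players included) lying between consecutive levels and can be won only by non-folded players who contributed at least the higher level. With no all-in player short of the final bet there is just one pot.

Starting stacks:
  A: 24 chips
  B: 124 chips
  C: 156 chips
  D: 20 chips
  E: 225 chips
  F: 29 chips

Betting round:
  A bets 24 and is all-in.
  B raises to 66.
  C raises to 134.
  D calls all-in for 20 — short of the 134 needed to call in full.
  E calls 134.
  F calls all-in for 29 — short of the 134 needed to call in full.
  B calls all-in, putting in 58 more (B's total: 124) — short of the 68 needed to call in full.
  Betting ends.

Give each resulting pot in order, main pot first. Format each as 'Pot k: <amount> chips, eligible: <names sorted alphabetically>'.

Pot 1: 120 chips, eligible: A, B, C, D, E, F
Pot 2: 20 chips, eligible: A, B, C, E, F
Pot 3: 20 chips, eligible: B, C, E, F
Pot 4: 285 chips, eligible: B, C, E
Pot 5: 20 chips, eligible: C, E

Derivation:
Contributions: A=24, B=124, C=134, D=20, E=134, F=29
Pot levels (distinct totals of non-folded players): 20, 24, 29, 124, 134
Layer 1-20: 20 each from A, B, C, D, E, F = 20*6 = 120 chips; eligible A, B, C, D, E, F
Layer 21-24: 4 each from A, B, C, E, F = 4*5 = 20 chips; eligible A, B, C, E, F
Layer 25-29: 5 each from B, C, E, F = 5*4 = 20 chips; eligible B, C, E, F
Layer 30-124: 95 each from B, C, E = 95*3 = 285 chips; eligible B, C, E
Layer 125-134: 10 each from C, E = 10*2 = 20 chips; eligible C, E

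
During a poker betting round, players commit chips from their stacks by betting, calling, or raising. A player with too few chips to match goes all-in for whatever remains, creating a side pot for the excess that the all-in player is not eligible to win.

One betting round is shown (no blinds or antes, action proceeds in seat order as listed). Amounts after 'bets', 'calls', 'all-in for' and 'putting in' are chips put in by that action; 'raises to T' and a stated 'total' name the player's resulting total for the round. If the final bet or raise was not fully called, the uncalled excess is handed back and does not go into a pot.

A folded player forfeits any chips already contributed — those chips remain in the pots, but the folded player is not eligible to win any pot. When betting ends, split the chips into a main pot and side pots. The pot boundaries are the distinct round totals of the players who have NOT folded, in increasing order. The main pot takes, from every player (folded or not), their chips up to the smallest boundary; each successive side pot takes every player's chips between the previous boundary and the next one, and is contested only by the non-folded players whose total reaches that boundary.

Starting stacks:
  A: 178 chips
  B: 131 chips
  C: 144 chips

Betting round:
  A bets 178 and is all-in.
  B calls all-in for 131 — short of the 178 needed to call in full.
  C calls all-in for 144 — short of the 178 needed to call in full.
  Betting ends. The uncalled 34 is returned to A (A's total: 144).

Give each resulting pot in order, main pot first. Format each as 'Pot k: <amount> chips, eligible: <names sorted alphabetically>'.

Contributions (after 34 returned to A): A=144, B=131, C=144
Pot levels (distinct totals of non-folded players): 131, 144
Layer 1-131: 131 each from A, B, C = 131*3 = 393 chips; eligible A, B, C
Layer 132-144: 13 each from A, C = 13*2 = 26 chips; eligible A, C

Pot 1: 393 chips, eligible: A, B, C
Pot 2: 26 chips, eligible: A, C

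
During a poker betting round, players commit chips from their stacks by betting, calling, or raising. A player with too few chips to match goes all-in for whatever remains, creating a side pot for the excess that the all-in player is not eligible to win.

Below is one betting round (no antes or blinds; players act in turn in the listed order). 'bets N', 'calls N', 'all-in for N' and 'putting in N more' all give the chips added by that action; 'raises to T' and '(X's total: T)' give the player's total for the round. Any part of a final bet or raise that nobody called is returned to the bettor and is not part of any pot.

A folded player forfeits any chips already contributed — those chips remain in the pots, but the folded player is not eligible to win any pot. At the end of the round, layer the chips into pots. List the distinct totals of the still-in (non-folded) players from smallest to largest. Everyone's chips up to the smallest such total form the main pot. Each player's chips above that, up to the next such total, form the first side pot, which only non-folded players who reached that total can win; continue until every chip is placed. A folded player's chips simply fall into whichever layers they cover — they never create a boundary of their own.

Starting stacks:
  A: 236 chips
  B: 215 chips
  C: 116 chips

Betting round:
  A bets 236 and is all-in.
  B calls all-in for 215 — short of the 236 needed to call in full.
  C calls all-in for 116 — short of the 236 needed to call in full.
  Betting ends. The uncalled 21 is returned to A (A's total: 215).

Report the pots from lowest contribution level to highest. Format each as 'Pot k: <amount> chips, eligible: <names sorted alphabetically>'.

Pot 1: 348 chips, eligible: A, B, C
Pot 2: 198 chips, eligible: A, B

Derivation:
Contributions (after 21 returned to A): A=215, B=215, C=116
Pot levels (distinct totals of non-folded players): 116, 215
Layer 1-116: 116 each from A, B, C = 116*3 = 348 chips; eligible A, B, C
Layer 117-215: 99 each from A, B = 99*2 = 198 chips; eligible A, B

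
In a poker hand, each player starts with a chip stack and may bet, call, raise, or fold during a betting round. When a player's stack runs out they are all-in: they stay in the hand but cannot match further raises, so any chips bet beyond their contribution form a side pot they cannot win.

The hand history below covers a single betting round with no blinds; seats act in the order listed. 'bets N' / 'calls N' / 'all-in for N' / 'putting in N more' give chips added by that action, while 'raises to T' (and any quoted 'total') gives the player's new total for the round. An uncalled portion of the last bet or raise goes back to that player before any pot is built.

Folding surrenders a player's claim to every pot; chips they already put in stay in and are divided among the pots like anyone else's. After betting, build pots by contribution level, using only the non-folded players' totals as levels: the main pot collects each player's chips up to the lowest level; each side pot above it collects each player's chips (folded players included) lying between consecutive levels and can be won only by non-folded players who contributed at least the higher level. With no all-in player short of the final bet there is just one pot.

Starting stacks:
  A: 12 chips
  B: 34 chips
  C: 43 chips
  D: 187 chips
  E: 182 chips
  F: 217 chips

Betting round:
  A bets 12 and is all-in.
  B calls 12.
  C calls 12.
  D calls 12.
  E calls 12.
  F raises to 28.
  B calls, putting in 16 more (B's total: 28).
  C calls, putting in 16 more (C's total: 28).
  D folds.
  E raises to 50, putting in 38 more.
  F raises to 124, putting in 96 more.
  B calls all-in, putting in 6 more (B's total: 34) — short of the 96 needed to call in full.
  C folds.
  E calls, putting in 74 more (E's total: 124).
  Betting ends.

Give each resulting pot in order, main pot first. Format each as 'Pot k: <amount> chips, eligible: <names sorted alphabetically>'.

Pot 1: 72 chips, eligible: A, B, E, F
Pot 2: 82 chips, eligible: B, E, F
Pot 3: 180 chips, eligible: E, F

Derivation:
Contributions: A=12, B=34, C=28, D=12, E=124, F=124
Folded: C, D
Pot levels (distinct totals of non-folded players): 12, 34, 124
Layer 1-12: 12 each from A, B, C, D, E, F = 12*6 = 72 chips; eligible A, B, E, F
Layer 13-34: B 22 + C 16 + E 22 + F 22 = 82 chips; eligible B, E, F
Layer 35-124: 90 each from E, F = 90*2 = 180 chips; eligible E, F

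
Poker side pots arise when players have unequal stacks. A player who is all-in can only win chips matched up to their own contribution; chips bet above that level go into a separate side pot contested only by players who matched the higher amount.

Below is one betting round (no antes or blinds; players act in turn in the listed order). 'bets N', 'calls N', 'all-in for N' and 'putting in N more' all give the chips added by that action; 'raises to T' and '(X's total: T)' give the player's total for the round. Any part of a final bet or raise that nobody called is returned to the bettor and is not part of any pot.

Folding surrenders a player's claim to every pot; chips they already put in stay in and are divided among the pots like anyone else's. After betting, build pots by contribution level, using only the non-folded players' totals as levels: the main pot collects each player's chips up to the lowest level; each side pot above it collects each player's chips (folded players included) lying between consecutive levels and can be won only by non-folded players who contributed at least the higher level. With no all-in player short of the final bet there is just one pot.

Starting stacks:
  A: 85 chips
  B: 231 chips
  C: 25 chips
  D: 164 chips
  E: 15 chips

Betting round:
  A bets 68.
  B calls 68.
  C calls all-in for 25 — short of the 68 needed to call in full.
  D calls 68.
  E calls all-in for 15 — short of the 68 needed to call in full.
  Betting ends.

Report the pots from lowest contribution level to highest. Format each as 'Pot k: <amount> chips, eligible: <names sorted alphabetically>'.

Pot 1: 75 chips, eligible: A, B, C, D, E
Pot 2: 40 chips, eligible: A, B, C, D
Pot 3: 129 chips, eligible: A, B, D

Derivation:
Contributions: A=68, B=68, C=25, D=68, E=15
Pot levels (distinct totals of non-folded players): 15, 25, 68
Layer 1-15: 15 each from A, B, C, D, E = 15*5 = 75 chips; eligible A, B, C, D, E
Layer 16-25: 10 each from A, B, C, D = 10*4 = 40 chips; eligible A, B, C, D
Layer 26-68: 43 each from A, B, D = 43*3 = 129 chips; eligible A, B, D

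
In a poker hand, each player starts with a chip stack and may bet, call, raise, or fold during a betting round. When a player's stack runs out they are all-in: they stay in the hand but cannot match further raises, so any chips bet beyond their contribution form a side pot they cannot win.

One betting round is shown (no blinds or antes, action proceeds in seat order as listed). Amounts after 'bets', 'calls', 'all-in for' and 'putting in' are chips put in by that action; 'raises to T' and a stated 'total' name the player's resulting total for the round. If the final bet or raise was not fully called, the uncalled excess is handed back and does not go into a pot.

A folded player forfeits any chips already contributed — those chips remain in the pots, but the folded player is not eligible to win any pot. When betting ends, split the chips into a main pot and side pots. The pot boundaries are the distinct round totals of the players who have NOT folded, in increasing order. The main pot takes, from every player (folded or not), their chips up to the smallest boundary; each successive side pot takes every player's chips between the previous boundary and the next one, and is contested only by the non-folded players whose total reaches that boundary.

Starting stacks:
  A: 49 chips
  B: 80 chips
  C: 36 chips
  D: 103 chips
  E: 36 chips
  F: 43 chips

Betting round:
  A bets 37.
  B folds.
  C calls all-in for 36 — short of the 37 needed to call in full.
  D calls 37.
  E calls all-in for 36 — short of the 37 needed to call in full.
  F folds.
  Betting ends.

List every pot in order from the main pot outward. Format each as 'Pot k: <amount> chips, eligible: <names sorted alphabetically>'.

Pot 1: 144 chips, eligible: A, C, D, E
Pot 2: 2 chips, eligible: A, D

Derivation:
Contributions: A=37, C=36, D=37, E=36
Folded: B, F
Pot levels (distinct totals of non-folded players): 36, 37
Layer 1-36: 36 each from A, C, D, E = 36*4 = 144 chips; eligible A, C, D, E
Layer 37-37: 1 each from A, D = 1*2 = 2 chips; eligible A, D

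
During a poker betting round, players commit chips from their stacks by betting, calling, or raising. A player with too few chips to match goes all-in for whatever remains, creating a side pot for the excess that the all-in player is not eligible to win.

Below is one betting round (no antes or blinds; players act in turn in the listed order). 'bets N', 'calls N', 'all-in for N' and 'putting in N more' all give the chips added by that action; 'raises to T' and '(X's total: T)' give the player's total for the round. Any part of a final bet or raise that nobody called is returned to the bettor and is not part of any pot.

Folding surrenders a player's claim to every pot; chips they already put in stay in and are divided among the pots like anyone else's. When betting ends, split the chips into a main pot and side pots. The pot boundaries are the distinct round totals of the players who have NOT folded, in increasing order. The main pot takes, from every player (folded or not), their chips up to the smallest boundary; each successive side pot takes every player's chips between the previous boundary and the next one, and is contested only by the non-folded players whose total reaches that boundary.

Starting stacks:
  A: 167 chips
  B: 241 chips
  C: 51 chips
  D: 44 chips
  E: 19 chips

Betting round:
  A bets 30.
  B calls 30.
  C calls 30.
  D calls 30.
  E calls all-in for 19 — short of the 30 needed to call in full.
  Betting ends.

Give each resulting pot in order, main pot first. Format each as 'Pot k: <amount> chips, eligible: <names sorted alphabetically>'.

Pot 1: 95 chips, eligible: A, B, C, D, E
Pot 2: 44 chips, eligible: A, B, C, D

Derivation:
Contributions: A=30, B=30, C=30, D=30, E=19
Pot levels (distinct totals of non-folded players): 19, 30
Layer 1-19: 19 each from A, B, C, D, E = 19*5 = 95 chips; eligible A, B, C, D, E
Layer 20-30: 11 each from A, B, C, D = 11*4 = 44 chips; eligible A, B, C, D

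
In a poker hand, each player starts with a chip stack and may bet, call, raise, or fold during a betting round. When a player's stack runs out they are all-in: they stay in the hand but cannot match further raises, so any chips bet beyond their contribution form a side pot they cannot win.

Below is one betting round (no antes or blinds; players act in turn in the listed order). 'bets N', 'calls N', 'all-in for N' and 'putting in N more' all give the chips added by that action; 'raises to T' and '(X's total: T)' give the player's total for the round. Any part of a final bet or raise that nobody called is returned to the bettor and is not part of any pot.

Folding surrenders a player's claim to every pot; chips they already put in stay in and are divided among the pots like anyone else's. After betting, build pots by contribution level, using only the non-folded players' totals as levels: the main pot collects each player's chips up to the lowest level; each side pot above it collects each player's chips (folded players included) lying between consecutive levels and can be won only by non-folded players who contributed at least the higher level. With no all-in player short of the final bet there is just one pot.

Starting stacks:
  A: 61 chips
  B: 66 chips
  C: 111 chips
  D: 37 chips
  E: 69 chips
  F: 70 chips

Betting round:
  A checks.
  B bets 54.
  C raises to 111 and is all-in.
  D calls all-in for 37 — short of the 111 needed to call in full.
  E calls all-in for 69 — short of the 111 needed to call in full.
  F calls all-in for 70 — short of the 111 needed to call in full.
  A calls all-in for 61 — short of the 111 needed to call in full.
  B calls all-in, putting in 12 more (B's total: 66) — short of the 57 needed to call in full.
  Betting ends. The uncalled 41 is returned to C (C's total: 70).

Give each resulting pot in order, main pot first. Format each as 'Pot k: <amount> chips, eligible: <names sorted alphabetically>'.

Pot 1: 222 chips, eligible: A, B, C, D, E, F
Pot 2: 120 chips, eligible: A, B, C, E, F
Pot 3: 20 chips, eligible: B, C, E, F
Pot 4: 9 chips, eligible: C, E, F
Pot 5: 2 chips, eligible: C, F

Derivation:
Contributions (after 41 returned to C): A=61, B=66, C=70, D=37, E=69, F=70
Pot levels (distinct totals of non-folded players): 37, 61, 66, 69, 70
Layer 1-37: 37 each from A, B, C, D, E, F = 37*6 = 222 chips; eligible A, B, C, D, E, F
Layer 38-61: 24 each from A, B, C, E, F = 24*5 = 120 chips; eligible A, B, C, E, F
Layer 62-66: 5 each from B, C, E, F = 5*4 = 20 chips; eligible B, C, E, F
Layer 67-69: 3 each from C, E, F = 3*3 = 9 chips; eligible C, E, F
Layer 70-70: 1 each from C, F = 1*2 = 2 chips; eligible C, F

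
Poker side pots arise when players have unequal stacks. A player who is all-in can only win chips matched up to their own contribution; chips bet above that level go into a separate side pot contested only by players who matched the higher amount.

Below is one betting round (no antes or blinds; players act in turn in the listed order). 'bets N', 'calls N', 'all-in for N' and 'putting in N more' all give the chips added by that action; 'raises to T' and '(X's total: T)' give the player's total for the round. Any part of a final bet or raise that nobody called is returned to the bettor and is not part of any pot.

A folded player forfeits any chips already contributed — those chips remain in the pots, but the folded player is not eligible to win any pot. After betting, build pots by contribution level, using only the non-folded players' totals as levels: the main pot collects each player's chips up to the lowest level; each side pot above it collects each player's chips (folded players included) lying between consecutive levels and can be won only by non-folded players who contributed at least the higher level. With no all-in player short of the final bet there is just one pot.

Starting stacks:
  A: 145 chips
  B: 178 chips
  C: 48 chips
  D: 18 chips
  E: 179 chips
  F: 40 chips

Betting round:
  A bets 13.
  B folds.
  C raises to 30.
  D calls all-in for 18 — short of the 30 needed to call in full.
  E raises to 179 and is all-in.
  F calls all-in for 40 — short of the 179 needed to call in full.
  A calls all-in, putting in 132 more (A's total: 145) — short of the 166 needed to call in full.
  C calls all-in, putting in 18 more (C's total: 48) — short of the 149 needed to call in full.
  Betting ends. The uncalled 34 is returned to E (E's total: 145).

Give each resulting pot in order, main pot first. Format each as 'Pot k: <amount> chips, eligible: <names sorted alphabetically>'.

Contributions (after 34 returned to E): A=145, C=48, D=18, E=145, F=40
Folded: B
Pot levels (distinct totals of non-folded players): 18, 40, 48, 145
Layer 1-18: 18 each from A, C, D, E, F = 18*5 = 90 chips; eligible A, C, D, E, F
Layer 19-40: 22 each from A, C, E, F = 22*4 = 88 chips; eligible A, C, E, F
Layer 41-48: 8 each from A, C, E = 8*3 = 24 chips; eligible A, C, E
Layer 49-145: 97 each from A, E = 97*2 = 194 chips; eligible A, E

Pot 1: 90 chips, eligible: A, C, D, E, F
Pot 2: 88 chips, eligible: A, C, E, F
Pot 3: 24 chips, eligible: A, C, E
Pot 4: 194 chips, eligible: A, E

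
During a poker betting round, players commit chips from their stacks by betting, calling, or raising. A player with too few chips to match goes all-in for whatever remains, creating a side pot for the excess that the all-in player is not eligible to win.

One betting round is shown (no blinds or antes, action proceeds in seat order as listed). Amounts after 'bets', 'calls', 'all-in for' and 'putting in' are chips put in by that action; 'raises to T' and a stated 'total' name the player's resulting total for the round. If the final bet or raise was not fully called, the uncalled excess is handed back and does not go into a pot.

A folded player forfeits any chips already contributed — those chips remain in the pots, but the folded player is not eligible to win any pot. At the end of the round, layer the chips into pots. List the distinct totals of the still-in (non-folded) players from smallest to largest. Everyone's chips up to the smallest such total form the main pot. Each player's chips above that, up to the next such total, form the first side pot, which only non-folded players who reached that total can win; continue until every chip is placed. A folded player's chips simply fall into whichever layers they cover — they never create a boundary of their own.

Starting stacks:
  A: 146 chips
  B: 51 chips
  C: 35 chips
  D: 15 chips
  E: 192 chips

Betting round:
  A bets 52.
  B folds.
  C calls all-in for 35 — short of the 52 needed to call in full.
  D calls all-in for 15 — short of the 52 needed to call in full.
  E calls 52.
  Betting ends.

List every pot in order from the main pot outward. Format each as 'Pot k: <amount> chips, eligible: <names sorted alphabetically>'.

Contributions: A=52, C=35, D=15, E=52
Folded: B
Pot levels (distinct totals of non-folded players): 15, 35, 52
Layer 1-15: 15 each from A, C, D, E = 15*4 = 60 chips; eligible A, C, D, E
Layer 16-35: 20 each from A, C, E = 20*3 = 60 chips; eligible A, C, E
Layer 36-52: 17 each from A, E = 17*2 = 34 chips; eligible A, E

Pot 1: 60 chips, eligible: A, C, D, E
Pot 2: 60 chips, eligible: A, C, E
Pot 3: 34 chips, eligible: A, E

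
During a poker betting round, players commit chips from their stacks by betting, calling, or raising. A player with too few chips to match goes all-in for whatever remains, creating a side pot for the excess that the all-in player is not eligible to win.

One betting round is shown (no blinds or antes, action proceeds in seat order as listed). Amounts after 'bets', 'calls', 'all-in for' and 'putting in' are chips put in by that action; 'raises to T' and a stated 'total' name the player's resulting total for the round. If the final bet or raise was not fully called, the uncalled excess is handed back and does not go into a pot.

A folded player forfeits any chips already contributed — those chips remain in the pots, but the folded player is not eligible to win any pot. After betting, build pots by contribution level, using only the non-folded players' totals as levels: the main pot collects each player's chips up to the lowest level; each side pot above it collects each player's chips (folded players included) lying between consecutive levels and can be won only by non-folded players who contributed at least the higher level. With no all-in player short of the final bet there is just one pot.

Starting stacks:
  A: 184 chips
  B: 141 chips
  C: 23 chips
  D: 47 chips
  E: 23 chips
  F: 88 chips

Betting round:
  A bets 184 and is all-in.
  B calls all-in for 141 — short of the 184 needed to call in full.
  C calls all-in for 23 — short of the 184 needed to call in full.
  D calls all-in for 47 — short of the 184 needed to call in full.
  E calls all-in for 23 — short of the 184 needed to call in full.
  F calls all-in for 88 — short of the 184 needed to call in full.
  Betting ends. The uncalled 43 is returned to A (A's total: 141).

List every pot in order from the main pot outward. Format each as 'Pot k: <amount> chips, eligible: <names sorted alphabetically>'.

Contributions (after 43 returned to A): A=141, B=141, C=23, D=47, E=23, F=88
Pot levels (distinct totals of non-folded players): 23, 47, 88, 141
Layer 1-23: 23 each from A, B, C, D, E, F = 23*6 = 138 chips; eligible A, B, C, D, E, F
Layer 24-47: 24 each from A, B, D, F = 24*4 = 96 chips; eligible A, B, D, F
Layer 48-88: 41 each from A, B, F = 41*3 = 123 chips; eligible A, B, F
Layer 89-141: 53 each from A, B = 53*2 = 106 chips; eligible A, B

Pot 1: 138 chips, eligible: A, B, C, D, E, F
Pot 2: 96 chips, eligible: A, B, D, F
Pot 3: 123 chips, eligible: A, B, F
Pot 4: 106 chips, eligible: A, B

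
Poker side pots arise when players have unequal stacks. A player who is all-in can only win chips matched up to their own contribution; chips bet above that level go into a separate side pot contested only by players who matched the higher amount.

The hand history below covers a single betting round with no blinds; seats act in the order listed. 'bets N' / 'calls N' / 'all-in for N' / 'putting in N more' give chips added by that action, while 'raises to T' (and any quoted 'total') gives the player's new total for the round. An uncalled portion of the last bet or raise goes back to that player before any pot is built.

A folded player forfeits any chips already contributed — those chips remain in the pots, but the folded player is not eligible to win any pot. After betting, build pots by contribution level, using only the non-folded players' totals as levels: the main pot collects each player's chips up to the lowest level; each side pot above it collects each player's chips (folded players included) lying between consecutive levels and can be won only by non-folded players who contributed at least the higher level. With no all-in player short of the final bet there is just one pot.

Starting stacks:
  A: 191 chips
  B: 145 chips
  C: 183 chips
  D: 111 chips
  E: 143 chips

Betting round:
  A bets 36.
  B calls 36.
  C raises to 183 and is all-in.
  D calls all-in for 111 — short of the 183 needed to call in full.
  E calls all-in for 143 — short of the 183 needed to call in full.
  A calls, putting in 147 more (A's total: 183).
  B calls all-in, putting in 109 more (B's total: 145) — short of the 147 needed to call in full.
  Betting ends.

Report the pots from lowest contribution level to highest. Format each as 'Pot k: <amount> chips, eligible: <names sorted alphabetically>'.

Pot 1: 555 chips, eligible: A, B, C, D, E
Pot 2: 128 chips, eligible: A, B, C, E
Pot 3: 6 chips, eligible: A, B, C
Pot 4: 76 chips, eligible: A, C

Derivation:
Contributions: A=183, B=145, C=183, D=111, E=143
Pot levels (distinct totals of non-folded players): 111, 143, 145, 183
Layer 1-111: 111 each from A, B, C, D, E = 111*5 = 555 chips; eligible A, B, C, D, E
Layer 112-143: 32 each from A, B, C, E = 32*4 = 128 chips; eligible A, B, C, E
Layer 144-145: 2 each from A, B, C = 2*3 = 6 chips; eligible A, B, C
Layer 146-183: 38 each from A, C = 38*2 = 76 chips; eligible A, C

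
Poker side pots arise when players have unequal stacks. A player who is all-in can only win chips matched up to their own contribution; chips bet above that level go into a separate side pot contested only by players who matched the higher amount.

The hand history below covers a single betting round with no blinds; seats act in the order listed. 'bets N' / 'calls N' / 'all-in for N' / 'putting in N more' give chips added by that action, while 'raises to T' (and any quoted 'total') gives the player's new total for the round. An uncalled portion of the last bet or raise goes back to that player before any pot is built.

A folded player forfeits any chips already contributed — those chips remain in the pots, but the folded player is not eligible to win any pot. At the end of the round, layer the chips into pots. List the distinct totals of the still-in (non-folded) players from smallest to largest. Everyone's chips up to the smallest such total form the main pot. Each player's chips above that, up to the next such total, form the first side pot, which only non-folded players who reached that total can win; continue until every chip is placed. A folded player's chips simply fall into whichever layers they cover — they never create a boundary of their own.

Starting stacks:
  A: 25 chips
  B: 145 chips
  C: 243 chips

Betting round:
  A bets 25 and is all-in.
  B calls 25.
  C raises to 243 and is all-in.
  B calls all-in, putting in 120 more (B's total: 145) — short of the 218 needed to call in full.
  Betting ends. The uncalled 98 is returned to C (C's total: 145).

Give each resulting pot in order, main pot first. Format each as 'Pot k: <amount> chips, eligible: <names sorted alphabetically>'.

Pot 1: 75 chips, eligible: A, B, C
Pot 2: 240 chips, eligible: B, C

Derivation:
Contributions (after 98 returned to C): A=25, B=145, C=145
Pot levels (distinct totals of non-folded players): 25, 145
Layer 1-25: 25 each from A, B, C = 25*3 = 75 chips; eligible A, B, C
Layer 26-145: 120 each from B, C = 120*2 = 240 chips; eligible B, C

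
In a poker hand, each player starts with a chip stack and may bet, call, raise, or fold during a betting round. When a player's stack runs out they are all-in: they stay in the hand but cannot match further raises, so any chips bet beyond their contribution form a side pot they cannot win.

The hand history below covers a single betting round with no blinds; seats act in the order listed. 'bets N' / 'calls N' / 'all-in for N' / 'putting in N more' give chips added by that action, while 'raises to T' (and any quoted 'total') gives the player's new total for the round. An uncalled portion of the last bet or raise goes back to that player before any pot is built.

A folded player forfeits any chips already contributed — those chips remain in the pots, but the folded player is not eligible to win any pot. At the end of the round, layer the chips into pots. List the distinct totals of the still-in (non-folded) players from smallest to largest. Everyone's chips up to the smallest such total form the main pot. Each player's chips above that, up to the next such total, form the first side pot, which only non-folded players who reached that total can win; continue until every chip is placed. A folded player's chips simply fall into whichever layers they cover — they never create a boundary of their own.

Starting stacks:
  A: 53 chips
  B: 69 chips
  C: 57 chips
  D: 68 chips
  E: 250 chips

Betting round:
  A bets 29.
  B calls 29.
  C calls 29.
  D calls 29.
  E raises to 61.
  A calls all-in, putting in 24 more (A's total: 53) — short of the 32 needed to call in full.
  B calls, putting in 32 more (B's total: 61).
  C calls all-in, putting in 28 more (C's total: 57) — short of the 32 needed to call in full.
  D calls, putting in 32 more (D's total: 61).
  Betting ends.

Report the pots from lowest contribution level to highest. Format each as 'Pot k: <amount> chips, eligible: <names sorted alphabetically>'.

Pot 1: 265 chips, eligible: A, B, C, D, E
Pot 2: 16 chips, eligible: B, C, D, E
Pot 3: 12 chips, eligible: B, D, E

Derivation:
Contributions: A=53, B=61, C=57, D=61, E=61
Pot levels (distinct totals of non-folded players): 53, 57, 61
Layer 1-53: 53 each from A, B, C, D, E = 53*5 = 265 chips; eligible A, B, C, D, E
Layer 54-57: 4 each from B, C, D, E = 4*4 = 16 chips; eligible B, C, D, E
Layer 58-61: 4 each from B, D, E = 4*3 = 12 chips; eligible B, D, E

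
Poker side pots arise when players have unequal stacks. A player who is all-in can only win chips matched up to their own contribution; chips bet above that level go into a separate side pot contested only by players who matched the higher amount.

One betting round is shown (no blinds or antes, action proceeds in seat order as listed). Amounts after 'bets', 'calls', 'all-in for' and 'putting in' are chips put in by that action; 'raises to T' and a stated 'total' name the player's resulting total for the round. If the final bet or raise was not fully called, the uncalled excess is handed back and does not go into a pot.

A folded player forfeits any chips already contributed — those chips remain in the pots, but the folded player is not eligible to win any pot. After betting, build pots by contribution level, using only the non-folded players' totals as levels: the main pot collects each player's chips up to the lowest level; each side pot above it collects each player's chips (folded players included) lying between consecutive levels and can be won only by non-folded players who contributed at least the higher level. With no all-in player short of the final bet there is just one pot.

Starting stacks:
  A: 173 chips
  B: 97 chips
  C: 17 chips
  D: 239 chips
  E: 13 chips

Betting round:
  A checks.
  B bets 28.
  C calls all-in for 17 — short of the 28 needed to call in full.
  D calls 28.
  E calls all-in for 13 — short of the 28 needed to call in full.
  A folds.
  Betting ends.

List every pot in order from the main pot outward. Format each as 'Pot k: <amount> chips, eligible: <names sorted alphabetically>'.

Pot 1: 52 chips, eligible: B, C, D, E
Pot 2: 12 chips, eligible: B, C, D
Pot 3: 22 chips, eligible: B, D

Derivation:
Contributions: B=28, C=17, D=28, E=13
Folded: A
Pot levels (distinct totals of non-folded players): 13, 17, 28
Layer 1-13: 13 each from B, C, D, E = 13*4 = 52 chips; eligible B, C, D, E
Layer 14-17: 4 each from B, C, D = 4*3 = 12 chips; eligible B, C, D
Layer 18-28: 11 each from B, D = 11*2 = 22 chips; eligible B, D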